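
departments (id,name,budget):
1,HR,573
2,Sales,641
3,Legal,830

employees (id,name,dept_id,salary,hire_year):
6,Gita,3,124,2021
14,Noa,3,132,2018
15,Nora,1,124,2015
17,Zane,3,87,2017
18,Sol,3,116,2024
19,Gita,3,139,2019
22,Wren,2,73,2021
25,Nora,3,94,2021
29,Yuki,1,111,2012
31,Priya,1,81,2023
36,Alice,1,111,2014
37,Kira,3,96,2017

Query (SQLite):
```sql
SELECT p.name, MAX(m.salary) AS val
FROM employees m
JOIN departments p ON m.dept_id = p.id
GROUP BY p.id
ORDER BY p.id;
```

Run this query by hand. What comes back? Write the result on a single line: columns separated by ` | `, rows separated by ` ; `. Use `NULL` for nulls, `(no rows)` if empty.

HR | 124 ; Sales | 73 ; Legal | 139

Join each employees row to its departments via dept_id.
Group joined rows by departments.id; compute MAX(m.salary) per group.
  1: ids {15, 29, 31, 36} → MAX(m.salary)=124
  2: ids {22} → MAX(m.salary)=73
  3: ids {6, 14, 17, 18, 19, 25, 37} → MAX(m.salary)=139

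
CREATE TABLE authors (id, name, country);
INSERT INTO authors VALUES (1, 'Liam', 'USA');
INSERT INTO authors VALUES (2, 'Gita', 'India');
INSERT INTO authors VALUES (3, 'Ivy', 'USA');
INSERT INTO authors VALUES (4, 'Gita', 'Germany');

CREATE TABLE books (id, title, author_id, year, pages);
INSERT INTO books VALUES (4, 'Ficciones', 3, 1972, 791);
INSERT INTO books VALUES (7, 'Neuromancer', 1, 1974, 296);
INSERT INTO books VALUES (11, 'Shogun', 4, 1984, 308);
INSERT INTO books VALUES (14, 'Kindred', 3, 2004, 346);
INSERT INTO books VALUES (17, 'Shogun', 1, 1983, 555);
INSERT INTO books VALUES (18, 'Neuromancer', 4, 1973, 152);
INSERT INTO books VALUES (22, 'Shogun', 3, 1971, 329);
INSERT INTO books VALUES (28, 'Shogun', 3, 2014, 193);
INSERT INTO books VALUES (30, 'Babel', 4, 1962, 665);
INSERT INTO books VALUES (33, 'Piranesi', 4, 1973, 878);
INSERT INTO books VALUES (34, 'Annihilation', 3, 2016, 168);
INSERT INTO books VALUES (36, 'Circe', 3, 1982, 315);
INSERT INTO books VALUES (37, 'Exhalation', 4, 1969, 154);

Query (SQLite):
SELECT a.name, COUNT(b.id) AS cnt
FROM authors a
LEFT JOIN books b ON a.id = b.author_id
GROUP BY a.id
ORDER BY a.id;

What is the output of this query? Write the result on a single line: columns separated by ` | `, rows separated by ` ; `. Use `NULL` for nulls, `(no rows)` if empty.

Liam | 2 ; Gita | 0 ; Ivy | 6 ; Gita | 5

LEFT JOIN keeps every authors row; unmatched ones get NULL for books columns.
Group by authors.id and compute COUNT(b.id). COUNT(col) of an all-NULL group is 0.
  1: ids {7, 17} → COUNT(b.id)=2
  2: ids {—} → COUNT(b.id)=0
  3: ids {4, 14, 22, 28, 34, 36} → COUNT(b.id)=6
  4: ids {11, 18, 30, 33, 37} → COUNT(b.id)=5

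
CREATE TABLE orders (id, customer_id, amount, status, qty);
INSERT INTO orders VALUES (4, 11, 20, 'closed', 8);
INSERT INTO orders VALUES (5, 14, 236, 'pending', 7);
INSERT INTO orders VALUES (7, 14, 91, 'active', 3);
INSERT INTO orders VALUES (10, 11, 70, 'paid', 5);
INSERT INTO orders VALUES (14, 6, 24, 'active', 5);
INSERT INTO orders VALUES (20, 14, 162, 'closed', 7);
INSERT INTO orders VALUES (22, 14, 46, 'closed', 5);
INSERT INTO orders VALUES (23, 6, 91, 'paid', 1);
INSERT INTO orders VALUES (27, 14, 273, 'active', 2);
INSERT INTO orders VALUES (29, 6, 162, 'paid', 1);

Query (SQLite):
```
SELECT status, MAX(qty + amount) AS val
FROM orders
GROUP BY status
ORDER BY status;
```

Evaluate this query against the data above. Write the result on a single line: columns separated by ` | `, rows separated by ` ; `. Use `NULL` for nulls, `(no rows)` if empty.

For each row compute qty + amount.
Group by status; take MAX of the expression per group.
  active: ids {7, 14, 27} → MAX(qty + amount)=275
  closed: ids {4, 20, 22} → MAX(qty + amount)=169
  paid: ids {10, 23, 29} → MAX(qty + amount)=163
  pending: ids {5} → MAX(qty + amount)=243

active | 275 ; closed | 169 ; paid | 163 ; pending | 243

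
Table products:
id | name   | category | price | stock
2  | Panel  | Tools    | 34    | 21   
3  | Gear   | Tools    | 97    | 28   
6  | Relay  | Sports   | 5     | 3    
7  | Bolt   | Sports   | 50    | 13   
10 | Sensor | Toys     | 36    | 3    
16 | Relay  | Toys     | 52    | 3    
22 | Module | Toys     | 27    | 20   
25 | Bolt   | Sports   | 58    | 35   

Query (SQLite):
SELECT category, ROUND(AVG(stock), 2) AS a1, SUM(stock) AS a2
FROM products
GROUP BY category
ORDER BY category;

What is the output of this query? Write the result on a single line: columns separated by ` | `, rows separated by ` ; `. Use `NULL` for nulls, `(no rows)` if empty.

Group products by category.
Per group compute: ROUND(AVG(stock), 2), SUM(stock).
  Sports: ids {6, 7, 25} → ROUND(AVG(stock), 2)=17, SUM(stock)=51
  Tools: ids {2, 3} → ROUND(AVG(stock), 2)=24.5, SUM(stock)=49
  Toys: ids {10, 16, 22} → ROUND(AVG(stock), 2)=8.67, SUM(stock)=26

Sports | 17 | 51 ; Tools | 24.5 | 49 ; Toys | 8.67 | 26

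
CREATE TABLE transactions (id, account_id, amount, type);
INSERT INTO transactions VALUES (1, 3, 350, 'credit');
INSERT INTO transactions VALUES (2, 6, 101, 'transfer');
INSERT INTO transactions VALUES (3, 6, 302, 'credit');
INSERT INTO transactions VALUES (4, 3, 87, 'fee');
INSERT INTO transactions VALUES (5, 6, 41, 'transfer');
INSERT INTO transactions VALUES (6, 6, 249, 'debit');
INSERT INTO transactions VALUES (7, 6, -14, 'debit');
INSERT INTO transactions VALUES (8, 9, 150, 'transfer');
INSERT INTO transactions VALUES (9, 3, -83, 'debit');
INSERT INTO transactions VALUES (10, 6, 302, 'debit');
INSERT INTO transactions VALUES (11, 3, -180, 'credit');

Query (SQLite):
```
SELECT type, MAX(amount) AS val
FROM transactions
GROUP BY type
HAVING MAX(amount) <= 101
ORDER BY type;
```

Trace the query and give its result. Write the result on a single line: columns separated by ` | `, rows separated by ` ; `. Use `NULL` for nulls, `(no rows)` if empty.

fee | 87

Partition transactions by type; compute MAX(amount) within each group.
HAVING: keep groups where MAX(amount) <= 101.
  credit: ids {1, 3, 11} → MAX(amount)=350
  debit: ids {6, 7, 9, 10} → MAX(amount)=302
  fee: ids {4} → MAX(amount)=87
  transfer: ids {2, 5, 8} → MAX(amount)=150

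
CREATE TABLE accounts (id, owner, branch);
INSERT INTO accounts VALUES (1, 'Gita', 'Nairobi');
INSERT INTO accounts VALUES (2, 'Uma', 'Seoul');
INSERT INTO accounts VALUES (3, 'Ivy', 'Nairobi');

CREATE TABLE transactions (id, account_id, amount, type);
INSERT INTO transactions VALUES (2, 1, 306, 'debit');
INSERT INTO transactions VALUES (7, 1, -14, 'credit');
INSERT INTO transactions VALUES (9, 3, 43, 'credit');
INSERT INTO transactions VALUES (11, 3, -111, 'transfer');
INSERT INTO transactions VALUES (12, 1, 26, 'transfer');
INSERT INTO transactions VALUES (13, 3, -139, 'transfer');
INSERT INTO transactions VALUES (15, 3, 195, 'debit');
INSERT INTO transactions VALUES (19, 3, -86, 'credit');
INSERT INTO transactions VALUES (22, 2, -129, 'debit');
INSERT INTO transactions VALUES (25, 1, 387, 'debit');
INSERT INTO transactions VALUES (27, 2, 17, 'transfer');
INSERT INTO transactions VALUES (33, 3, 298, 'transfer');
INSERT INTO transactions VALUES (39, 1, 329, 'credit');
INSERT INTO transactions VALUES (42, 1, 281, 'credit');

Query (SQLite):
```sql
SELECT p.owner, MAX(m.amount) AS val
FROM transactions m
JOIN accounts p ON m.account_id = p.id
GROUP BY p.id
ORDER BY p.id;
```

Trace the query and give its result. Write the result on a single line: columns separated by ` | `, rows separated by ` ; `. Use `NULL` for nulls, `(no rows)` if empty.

Join each transactions row to its accounts via account_id.
Group joined rows by accounts.id; compute MAX(m.amount) per group.
  1: ids {2, 7, 12, 25, 39, 42} → MAX(m.amount)=387
  2: ids {22, 27} → MAX(m.amount)=17
  3: ids {9, 11, 13, 15, 19, 33} → MAX(m.amount)=298

Gita | 387 ; Uma | 17 ; Ivy | 298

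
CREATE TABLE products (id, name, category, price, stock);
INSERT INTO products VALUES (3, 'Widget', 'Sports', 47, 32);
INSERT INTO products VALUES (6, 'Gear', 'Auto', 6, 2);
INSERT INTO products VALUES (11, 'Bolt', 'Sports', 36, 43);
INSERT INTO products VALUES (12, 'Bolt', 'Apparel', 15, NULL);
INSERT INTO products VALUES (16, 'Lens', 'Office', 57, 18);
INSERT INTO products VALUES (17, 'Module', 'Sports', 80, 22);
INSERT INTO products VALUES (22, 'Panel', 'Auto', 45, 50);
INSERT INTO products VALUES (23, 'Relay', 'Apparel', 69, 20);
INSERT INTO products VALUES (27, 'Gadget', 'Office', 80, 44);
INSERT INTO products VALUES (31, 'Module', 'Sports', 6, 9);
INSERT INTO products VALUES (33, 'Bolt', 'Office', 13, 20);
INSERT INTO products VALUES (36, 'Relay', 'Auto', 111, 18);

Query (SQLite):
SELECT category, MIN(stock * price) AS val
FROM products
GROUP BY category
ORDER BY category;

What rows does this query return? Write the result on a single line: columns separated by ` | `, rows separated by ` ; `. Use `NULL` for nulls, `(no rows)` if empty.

Apparel | 1380 ; Auto | 12 ; Office | 260 ; Sports | 54

For each row compute stock * price.
Group by category; take MIN of the expression per group.
  Apparel: ids {12, 23} → MIN(stock * price)=1380
  Auto: ids {6, 22, 36} → MIN(stock * price)=12
  Office: ids {16, 27, 33} → MIN(stock * price)=260
  Sports: ids {3, 11, 17, 31} → MIN(stock * price)=54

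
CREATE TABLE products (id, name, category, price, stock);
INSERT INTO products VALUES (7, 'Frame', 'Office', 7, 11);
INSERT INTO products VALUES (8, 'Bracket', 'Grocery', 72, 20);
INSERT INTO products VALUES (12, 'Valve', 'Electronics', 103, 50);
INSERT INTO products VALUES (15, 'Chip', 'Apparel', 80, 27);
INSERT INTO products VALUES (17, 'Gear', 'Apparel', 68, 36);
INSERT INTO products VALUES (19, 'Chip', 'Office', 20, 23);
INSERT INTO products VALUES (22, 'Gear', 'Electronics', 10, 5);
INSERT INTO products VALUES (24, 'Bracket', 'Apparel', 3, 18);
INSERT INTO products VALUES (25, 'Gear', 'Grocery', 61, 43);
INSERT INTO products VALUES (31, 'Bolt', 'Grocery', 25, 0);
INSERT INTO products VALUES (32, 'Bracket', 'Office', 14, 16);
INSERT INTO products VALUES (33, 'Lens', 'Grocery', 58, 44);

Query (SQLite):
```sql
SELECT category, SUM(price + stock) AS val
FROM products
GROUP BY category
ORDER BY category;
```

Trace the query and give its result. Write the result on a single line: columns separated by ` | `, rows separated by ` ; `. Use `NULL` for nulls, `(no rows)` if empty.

Apparel | 232 ; Electronics | 168 ; Grocery | 323 ; Office | 91

For each row compute price + stock.
Group by category; take SUM of the expression per group.
  Apparel: ids {15, 17, 24} → SUM(price + stock)=232
  Electronics: ids {12, 22} → SUM(price + stock)=168
  Grocery: ids {8, 25, 31, 33} → SUM(price + stock)=323
  Office: ids {7, 19, 32} → SUM(price + stock)=91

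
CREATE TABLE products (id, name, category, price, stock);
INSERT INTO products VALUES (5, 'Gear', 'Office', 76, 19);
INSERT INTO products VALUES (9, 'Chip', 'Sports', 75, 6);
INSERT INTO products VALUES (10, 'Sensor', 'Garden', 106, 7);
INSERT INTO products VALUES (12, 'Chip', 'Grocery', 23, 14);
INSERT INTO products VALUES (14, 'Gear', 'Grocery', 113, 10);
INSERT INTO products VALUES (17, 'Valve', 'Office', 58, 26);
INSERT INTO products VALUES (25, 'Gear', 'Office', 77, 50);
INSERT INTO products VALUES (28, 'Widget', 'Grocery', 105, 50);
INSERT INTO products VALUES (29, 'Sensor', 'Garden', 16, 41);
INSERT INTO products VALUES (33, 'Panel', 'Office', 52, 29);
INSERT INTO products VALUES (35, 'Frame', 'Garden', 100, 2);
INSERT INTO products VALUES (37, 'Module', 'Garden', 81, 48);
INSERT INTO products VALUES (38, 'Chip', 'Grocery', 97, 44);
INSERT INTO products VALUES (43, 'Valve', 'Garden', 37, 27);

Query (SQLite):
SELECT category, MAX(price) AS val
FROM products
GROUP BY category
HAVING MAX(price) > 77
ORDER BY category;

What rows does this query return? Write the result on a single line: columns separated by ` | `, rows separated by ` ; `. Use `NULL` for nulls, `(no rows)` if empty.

Garden | 106 ; Grocery | 113

Partition products by category; compute MAX(price) within each group.
HAVING: keep groups where MAX(price) > 77.
  Garden: ids {10, 29, 35, 37, 43} → MAX(price)=106
  Grocery: ids {12, 14, 28, 38} → MAX(price)=113
  Office: ids {5, 17, 25, 33} → MAX(price)=77
  Sports: ids {9} → MAX(price)=75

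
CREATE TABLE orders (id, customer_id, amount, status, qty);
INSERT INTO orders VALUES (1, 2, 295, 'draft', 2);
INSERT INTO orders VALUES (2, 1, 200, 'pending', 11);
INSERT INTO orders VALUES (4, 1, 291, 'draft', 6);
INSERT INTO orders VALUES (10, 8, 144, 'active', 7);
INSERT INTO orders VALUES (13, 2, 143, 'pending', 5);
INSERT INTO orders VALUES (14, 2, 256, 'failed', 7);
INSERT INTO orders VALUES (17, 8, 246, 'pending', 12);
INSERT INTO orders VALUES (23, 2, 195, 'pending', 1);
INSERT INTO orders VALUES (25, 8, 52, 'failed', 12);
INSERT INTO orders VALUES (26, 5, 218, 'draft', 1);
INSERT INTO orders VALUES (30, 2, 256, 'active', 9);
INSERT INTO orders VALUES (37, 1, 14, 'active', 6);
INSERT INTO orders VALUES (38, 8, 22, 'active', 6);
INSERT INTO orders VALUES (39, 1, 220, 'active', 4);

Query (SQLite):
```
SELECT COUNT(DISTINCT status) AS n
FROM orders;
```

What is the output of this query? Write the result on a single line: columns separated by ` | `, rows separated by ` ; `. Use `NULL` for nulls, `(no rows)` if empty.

4

Count distinct non-NULL status values.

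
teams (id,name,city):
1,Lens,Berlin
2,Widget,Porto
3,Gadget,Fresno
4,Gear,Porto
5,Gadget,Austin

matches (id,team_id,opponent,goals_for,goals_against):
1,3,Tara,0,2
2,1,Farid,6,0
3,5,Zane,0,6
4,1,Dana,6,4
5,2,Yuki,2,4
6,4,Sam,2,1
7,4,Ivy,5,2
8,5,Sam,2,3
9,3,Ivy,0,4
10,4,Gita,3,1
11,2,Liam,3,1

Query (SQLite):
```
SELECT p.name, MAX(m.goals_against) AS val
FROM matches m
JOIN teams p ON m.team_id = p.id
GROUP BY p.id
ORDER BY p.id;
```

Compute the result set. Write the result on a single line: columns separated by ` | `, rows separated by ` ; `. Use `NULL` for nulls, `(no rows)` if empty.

Lens | 4 ; Widget | 4 ; Gadget | 4 ; Gear | 2 ; Gadget | 6

Join each matches row to its teams via team_id.
Group joined rows by teams.id; compute MAX(m.goals_against) per group.
  1: ids {2, 4} → MAX(m.goals_against)=4
  2: ids {5, 11} → MAX(m.goals_against)=4
  3: ids {1, 9} → MAX(m.goals_against)=4
  4: ids {6, 7, 10} → MAX(m.goals_against)=2
  5: ids {3, 8} → MAX(m.goals_against)=6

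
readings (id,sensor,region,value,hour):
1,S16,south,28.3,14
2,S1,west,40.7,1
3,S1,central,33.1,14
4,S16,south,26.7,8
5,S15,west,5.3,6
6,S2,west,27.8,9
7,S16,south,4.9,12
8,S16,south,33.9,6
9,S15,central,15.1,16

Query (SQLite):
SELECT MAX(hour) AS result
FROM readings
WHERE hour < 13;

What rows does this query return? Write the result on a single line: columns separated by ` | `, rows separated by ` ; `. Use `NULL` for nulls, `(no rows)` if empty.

Rows where hour < 13 → hour values: [1, 8, 6, 9, 12, 6].
MAX of non-NULL values = 12.

12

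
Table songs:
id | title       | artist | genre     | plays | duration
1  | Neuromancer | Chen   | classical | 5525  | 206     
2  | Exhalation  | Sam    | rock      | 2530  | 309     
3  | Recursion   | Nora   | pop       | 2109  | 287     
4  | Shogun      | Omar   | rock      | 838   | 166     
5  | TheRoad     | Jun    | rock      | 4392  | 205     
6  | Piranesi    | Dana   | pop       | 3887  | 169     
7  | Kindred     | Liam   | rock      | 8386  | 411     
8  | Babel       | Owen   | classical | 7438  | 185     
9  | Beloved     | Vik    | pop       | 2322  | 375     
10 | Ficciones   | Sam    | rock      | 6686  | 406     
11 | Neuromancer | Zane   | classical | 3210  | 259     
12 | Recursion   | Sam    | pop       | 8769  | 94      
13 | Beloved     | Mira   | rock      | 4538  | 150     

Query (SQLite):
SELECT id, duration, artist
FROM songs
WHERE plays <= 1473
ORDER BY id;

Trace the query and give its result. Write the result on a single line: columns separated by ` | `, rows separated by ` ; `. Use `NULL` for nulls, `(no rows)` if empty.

plays <= 1473: ids {4}

4 | 166 | Omar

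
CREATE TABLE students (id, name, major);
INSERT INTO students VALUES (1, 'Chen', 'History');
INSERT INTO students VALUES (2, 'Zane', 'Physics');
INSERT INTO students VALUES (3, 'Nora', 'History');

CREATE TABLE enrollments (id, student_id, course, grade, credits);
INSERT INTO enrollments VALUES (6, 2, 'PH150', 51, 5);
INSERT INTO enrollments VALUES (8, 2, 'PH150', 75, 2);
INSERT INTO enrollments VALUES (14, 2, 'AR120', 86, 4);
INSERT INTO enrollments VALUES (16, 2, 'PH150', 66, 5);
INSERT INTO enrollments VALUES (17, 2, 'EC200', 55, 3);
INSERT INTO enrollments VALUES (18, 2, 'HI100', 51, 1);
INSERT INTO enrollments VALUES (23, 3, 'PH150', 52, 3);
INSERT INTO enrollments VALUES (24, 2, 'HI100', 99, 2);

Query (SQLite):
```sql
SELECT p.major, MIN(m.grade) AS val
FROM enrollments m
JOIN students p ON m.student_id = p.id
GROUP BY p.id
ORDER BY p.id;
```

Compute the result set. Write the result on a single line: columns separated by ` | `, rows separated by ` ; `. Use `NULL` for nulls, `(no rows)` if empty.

Physics | 51 ; History | 52

Join each enrollments row to its students via student_id.
Group joined rows by students.id; compute MIN(m.grade) per group.
  2: ids {6, 8, 14, 16, 17, 18, 24} → MIN(m.grade)=51
  3: ids {23} → MIN(m.grade)=52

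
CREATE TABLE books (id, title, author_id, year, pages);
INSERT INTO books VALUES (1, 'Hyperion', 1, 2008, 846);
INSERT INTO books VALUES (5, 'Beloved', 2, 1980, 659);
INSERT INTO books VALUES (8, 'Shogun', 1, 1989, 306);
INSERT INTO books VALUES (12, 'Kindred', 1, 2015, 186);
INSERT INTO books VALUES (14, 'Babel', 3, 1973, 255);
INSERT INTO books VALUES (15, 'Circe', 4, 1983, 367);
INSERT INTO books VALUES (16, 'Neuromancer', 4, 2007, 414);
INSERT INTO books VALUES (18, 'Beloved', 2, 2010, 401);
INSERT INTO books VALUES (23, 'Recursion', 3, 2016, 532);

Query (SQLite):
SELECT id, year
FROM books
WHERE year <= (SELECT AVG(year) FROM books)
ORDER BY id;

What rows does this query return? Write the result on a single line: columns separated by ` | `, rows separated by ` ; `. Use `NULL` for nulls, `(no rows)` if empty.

5 | 1980 ; 8 | 1989 ; 14 | 1973 ; 15 | 1983

Scalar subquery: AVG(year) over all books rows = 1997.888889 (≈; comparison uses full precision).
Keep rows where year <= that value.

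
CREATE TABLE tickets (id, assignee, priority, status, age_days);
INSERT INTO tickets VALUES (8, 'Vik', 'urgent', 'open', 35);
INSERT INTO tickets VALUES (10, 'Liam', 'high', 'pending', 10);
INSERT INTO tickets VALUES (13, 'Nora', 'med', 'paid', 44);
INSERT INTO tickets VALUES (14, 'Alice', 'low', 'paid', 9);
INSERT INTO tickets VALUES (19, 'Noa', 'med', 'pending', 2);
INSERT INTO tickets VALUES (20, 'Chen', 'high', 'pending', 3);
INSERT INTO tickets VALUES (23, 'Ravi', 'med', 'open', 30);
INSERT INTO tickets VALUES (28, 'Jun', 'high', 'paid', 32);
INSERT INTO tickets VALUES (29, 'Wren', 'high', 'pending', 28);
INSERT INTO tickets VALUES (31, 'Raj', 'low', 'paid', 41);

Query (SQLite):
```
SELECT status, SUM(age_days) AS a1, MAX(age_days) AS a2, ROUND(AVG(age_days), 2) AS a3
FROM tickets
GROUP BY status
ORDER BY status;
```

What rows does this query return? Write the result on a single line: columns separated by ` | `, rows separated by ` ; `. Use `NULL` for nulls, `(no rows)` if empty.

open | 65 | 35 | 32.5 ; paid | 126 | 44 | 31.5 ; pending | 43 | 28 | 10.75

Group tickets by status.
Per group compute: SUM(age_days), MAX(age_days), ROUND(AVG(age_days), 2).
  open: ids {8, 23} → SUM(age_days)=65, MAX(age_days)=35, ROUND(AVG(age_days), 2)=32.5
  paid: ids {13, 14, 28, 31} → SUM(age_days)=126, MAX(age_days)=44, ROUND(AVG(age_days), 2)=31.5
  pending: ids {10, 19, 20, 29} → SUM(age_days)=43, MAX(age_days)=28, ROUND(AVG(age_days), 2)=10.75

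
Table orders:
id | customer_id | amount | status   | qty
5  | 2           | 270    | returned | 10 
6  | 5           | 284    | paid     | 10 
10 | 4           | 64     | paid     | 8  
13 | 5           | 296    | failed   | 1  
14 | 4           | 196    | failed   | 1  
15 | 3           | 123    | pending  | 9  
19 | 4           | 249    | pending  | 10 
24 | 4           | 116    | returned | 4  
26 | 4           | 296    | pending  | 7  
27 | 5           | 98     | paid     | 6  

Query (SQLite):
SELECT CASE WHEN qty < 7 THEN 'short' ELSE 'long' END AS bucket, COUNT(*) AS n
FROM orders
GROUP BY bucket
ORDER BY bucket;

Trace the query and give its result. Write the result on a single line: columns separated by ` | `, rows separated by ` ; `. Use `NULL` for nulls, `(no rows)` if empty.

long | 6 ; short | 4

Bucket rows by qty < 7 → 'short' else 'long'; count each bucket.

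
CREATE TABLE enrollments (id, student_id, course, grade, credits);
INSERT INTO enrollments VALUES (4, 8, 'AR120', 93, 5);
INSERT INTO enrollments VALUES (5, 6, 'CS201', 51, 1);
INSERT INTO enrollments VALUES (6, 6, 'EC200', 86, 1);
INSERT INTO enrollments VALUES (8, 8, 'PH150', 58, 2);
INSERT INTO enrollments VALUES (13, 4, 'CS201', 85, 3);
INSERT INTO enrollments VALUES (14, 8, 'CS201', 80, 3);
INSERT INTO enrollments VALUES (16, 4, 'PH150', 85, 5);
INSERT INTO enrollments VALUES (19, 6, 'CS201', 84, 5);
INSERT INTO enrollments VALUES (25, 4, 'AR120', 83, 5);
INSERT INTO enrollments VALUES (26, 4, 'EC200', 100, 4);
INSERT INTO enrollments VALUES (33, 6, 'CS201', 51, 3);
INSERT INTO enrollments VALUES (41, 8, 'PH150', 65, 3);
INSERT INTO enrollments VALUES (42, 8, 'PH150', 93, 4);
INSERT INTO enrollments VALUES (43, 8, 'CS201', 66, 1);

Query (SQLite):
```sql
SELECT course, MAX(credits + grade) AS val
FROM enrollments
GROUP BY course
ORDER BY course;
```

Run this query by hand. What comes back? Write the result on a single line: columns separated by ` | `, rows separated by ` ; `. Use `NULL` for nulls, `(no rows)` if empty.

For each row compute credits + grade.
Group by course; take MAX of the expression per group.
  AR120: ids {4, 25} → MAX(credits + grade)=98
  CS201: ids {5, 13, 14, 19, 33, 43} → MAX(credits + grade)=89
  EC200: ids {6, 26} → MAX(credits + grade)=104
  PH150: ids {8, 16, 41, 42} → MAX(credits + grade)=97

AR120 | 98 ; CS201 | 89 ; EC200 | 104 ; PH150 | 97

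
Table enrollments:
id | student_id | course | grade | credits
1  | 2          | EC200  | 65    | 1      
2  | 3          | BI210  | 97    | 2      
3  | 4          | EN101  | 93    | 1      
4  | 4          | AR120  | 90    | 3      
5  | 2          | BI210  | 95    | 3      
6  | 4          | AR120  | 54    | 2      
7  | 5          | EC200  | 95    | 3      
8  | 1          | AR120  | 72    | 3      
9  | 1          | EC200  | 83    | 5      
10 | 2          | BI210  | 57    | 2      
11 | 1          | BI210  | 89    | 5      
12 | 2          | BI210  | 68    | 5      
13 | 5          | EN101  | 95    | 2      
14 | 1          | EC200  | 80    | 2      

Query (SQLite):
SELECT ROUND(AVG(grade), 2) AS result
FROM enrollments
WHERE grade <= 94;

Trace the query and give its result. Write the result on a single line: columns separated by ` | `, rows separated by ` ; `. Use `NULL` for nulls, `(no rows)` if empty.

Rows where grade <= 94 → grade values: [65, 93, 90, 54, 72, 83, 57, 89, 68, 80].
AVG = 751 / 10 (rounded to 2 dp).

75.1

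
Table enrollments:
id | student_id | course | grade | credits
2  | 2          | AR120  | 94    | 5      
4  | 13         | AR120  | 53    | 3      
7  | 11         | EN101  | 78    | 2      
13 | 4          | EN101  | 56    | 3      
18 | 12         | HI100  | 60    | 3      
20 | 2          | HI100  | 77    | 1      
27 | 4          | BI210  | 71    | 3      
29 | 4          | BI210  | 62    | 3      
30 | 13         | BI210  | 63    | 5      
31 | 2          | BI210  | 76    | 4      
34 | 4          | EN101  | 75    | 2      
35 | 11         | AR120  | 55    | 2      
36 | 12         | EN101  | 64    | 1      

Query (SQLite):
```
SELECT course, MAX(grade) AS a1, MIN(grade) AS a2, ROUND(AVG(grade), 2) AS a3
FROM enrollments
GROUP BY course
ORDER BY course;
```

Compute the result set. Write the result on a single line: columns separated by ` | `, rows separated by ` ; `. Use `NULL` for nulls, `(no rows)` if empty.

AR120 | 94 | 53 | 67.33 ; BI210 | 76 | 62 | 68 ; EN101 | 78 | 56 | 68.25 ; HI100 | 77 | 60 | 68.5

Group enrollments by course.
Per group compute: MAX(grade), MIN(grade), ROUND(AVG(grade), 2).
  AR120: ids {2, 4, 35} → MAX(grade)=94, MIN(grade)=53, ROUND(AVG(grade), 2)=67.33
  BI210: ids {27, 29, 30, 31} → MAX(grade)=76, MIN(grade)=62, ROUND(AVG(grade), 2)=68
  EN101: ids {7, 13, 34, 36} → MAX(grade)=78, MIN(grade)=56, ROUND(AVG(grade), 2)=68.25
  HI100: ids {18, 20} → MAX(grade)=77, MIN(grade)=60, ROUND(AVG(grade), 2)=68.5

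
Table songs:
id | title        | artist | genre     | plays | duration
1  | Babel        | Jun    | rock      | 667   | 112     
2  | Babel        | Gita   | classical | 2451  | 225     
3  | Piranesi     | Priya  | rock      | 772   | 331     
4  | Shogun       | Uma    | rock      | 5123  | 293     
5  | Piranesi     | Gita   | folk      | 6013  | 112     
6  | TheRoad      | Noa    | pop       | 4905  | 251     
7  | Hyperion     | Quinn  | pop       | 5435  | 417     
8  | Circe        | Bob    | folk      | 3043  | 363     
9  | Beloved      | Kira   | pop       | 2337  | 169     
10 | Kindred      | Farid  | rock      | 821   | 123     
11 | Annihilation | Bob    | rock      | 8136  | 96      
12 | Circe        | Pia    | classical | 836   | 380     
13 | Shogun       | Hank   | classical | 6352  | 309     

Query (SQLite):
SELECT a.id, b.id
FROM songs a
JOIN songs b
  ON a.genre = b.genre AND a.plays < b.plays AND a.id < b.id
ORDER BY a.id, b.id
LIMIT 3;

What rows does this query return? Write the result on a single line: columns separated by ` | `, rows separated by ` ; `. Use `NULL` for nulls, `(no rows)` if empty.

Pairs (a,b) with same genre, a.plays < b.plays, a.id < b.id.
genre groups: classical:{2,12,13} folk:{5,8} pop:{6,7,9} rock:{1,3,4,10,11}
Ordered by (a.id, b.id); first 3.

1 | 3 ; 1 | 4 ; 1 | 10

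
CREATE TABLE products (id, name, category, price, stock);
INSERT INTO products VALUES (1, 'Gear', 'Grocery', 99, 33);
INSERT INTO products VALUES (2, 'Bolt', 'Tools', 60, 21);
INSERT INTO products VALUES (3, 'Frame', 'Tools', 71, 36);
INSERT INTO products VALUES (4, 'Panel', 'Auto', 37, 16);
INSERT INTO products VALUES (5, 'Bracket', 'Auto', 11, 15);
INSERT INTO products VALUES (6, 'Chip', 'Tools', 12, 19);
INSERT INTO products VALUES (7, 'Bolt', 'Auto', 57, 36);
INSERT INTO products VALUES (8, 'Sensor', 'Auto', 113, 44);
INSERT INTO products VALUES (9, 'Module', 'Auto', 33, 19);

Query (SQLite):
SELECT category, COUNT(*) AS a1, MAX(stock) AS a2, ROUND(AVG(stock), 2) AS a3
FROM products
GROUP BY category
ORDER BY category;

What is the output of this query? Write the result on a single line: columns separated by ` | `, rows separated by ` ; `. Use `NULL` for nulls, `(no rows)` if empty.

Group products by category.
Per group compute: COUNT(*), MAX(stock), ROUND(AVG(stock), 2).
  Auto: ids {4, 5, 7, 8, 9} → COUNT(*)=5, MAX(stock)=44, ROUND(AVG(stock), 2)=26
  Grocery: ids {1} → COUNT(*)=1, MAX(stock)=33, ROUND(AVG(stock), 2)=33
  Tools: ids {2, 3, 6} → COUNT(*)=3, MAX(stock)=36, ROUND(AVG(stock), 2)=25.33

Auto | 5 | 44 | 26 ; Grocery | 1 | 33 | 33 ; Tools | 3 | 36 | 25.33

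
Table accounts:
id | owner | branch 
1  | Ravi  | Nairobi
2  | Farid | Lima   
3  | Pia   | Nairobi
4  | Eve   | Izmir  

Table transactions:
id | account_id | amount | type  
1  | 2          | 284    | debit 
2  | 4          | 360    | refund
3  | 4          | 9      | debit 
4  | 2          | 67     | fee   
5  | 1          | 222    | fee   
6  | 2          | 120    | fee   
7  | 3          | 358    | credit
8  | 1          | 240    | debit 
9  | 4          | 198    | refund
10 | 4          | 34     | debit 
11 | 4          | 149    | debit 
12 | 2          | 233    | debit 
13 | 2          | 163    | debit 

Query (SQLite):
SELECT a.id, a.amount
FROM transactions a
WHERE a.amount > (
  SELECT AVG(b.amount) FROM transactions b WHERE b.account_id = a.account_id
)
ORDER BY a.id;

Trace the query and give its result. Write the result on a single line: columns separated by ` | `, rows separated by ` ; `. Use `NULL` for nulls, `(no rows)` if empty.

For each transactions row a, compute AVG(amount) over rows sharing a.account_id.
Keep row a if a.amount > that per-group AVG.
  account_id=1: AVG(amount) = 231.0
  account_id=2: AVG(amount) = 173.4
  account_id=3: AVG(amount) = 358.0
  account_id=4: AVG(amount) = 150.0

1 | 284 ; 2 | 360 ; 8 | 240 ; 9 | 198 ; 12 | 233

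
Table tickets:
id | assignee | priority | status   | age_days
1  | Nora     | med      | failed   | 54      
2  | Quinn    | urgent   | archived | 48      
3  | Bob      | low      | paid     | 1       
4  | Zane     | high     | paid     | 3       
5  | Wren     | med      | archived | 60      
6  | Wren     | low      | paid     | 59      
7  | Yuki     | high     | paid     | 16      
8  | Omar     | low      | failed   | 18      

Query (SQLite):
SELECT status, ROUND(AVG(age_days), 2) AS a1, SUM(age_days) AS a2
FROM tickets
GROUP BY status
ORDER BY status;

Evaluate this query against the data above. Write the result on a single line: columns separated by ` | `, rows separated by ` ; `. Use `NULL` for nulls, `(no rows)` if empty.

archived | 54 | 108 ; failed | 36 | 72 ; paid | 19.75 | 79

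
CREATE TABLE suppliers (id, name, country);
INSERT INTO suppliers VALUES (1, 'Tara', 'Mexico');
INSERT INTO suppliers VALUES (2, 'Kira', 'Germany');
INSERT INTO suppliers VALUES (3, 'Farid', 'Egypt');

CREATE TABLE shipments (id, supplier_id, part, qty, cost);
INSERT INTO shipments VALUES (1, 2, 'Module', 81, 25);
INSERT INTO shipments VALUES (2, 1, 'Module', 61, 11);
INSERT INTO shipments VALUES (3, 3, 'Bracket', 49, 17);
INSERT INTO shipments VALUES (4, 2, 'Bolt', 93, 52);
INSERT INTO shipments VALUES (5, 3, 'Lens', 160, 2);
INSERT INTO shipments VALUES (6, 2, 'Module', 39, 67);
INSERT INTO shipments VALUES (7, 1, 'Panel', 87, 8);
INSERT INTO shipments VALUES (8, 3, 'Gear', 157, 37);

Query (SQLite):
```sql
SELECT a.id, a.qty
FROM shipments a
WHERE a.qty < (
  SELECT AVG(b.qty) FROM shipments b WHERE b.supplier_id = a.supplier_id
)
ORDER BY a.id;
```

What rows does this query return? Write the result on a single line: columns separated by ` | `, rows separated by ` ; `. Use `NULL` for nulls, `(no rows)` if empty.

For each shipments row a, compute AVG(qty) over rows sharing a.supplier_id.
Keep row a if a.qty < that per-group AVG.
  supplier_id=1: AVG(qty) = 74.0
  supplier_id=2: AVG(qty) = 71.0
  supplier_id=3: AVG(qty) = 122.0

2 | 61 ; 3 | 49 ; 6 | 39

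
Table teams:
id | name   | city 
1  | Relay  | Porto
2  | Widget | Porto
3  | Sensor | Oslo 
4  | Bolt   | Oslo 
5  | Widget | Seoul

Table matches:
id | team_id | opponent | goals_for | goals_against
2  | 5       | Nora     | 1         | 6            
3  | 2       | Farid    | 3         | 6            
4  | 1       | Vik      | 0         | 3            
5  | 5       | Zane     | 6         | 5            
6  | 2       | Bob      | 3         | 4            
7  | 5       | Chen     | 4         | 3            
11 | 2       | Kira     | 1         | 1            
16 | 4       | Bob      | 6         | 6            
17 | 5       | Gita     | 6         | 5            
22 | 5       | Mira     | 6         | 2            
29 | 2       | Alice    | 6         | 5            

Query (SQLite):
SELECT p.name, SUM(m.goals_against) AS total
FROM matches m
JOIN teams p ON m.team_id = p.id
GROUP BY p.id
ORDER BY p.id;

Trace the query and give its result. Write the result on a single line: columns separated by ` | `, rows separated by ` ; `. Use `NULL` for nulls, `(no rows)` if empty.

Join each matches row to its teams via team_id.
Group joined rows by teams.id; compute SUM(m.goals_against) per group.
  1: ids {4} → SUM(m.goals_against)=3
  2: ids {3, 6, 11, 29} → SUM(m.goals_against)=16
  4: ids {16} → SUM(m.goals_against)=6
  5: ids {2, 5, 7, 17, 22} → SUM(m.goals_against)=21

Relay | 3 ; Widget | 16 ; Bolt | 6 ; Widget | 21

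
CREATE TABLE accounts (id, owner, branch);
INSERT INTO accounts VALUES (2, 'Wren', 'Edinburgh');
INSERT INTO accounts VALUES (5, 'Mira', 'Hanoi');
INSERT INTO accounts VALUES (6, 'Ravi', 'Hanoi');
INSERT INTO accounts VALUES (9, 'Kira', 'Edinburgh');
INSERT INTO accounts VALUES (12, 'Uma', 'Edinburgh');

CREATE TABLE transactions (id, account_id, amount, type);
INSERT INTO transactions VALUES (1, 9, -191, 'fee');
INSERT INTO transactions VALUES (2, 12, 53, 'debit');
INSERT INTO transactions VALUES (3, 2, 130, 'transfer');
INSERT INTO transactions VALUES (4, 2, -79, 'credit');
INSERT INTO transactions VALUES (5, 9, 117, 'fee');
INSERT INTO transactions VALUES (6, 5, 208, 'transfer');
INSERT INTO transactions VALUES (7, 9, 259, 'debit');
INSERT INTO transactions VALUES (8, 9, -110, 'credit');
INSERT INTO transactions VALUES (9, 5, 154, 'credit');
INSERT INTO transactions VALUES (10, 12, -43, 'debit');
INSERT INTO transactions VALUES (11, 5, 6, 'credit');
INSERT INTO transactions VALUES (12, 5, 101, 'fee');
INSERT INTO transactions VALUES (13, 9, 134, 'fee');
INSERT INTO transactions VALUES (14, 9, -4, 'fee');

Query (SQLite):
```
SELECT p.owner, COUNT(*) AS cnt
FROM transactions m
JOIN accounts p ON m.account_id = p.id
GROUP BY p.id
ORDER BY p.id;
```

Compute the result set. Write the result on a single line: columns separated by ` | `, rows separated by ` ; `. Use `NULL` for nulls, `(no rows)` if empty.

Join each transactions row to its accounts via account_id.
Group joined rows by accounts.id; compute COUNT(*) per group.
  2: ids {3, 4} → COUNT(*)=2
  5: ids {6, 9, 11, 12} → COUNT(*)=4
  9: ids {1, 5, 7, 8, 13, 14} → COUNT(*)=6
  12: ids {2, 10} → COUNT(*)=2

Wren | 2 ; Mira | 4 ; Kira | 6 ; Uma | 2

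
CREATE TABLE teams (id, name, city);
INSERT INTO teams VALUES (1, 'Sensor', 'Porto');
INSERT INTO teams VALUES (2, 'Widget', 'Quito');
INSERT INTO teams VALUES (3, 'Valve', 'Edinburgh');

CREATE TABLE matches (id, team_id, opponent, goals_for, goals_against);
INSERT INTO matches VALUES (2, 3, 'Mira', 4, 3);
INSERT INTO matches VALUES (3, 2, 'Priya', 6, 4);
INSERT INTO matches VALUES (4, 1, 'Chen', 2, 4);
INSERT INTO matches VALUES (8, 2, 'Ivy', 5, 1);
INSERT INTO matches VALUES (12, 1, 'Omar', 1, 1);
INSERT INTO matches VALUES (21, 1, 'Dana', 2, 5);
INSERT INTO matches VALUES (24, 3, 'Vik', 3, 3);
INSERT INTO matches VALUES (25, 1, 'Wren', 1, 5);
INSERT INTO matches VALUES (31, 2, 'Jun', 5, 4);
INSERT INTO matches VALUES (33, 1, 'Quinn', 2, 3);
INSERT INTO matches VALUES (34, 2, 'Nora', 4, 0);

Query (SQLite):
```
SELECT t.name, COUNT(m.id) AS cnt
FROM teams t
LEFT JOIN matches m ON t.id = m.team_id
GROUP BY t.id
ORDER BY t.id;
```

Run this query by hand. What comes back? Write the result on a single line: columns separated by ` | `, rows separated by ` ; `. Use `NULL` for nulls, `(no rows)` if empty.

Sensor | 5 ; Widget | 4 ; Valve | 2

LEFT JOIN keeps every teams row; unmatched ones get NULL for matches columns.
Group by teams.id and compute COUNT(m.id). COUNT(col) of an all-NULL group is 0.
  1: ids {4, 12, 21, 25, 33} → COUNT(m.id)=5
  2: ids {3, 8, 31, 34} → COUNT(m.id)=4
  3: ids {2, 24} → COUNT(m.id)=2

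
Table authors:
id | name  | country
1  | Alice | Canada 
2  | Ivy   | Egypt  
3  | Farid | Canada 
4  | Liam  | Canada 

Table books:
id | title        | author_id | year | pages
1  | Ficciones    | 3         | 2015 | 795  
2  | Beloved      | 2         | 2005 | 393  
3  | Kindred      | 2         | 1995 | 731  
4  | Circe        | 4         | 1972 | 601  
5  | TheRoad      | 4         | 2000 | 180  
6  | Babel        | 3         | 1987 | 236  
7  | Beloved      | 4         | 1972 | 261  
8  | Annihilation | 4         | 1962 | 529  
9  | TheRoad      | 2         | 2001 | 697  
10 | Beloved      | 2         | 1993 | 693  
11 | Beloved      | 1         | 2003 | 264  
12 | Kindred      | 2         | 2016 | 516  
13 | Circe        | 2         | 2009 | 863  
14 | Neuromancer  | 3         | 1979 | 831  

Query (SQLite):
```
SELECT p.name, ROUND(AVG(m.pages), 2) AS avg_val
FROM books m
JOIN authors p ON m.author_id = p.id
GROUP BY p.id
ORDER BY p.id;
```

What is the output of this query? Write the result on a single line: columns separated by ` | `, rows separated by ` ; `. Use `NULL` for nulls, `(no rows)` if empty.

Join each books row to its authors via author_id.
Group joined rows by authors.id; compute ROUND(AVG(m.pages), 2) per group.
  1: ids {11} → ROUND(AVG(m.pages), 2)=264
  2: ids {2, 3, 9, 10, 12, 13} → ROUND(AVG(m.pages), 2)=648.83
  3: ids {1, 6, 14} → ROUND(AVG(m.pages), 2)=620.67
  4: ids {4, 5, 7, 8} → ROUND(AVG(m.pages), 2)=392.75

Alice | 264 ; Ivy | 648.83 ; Farid | 620.67 ; Liam | 392.75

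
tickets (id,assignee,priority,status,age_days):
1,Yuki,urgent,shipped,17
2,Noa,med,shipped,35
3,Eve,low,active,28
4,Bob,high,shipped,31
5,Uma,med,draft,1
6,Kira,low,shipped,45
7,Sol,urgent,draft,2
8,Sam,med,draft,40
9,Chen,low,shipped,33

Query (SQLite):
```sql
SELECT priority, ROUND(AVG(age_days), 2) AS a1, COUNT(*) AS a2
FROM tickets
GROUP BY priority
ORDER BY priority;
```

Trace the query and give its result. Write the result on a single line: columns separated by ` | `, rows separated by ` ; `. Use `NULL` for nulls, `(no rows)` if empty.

Group tickets by priority.
Per group compute: ROUND(AVG(age_days), 2), COUNT(*).
  high: ids {4} → ROUND(AVG(age_days), 2)=31, COUNT(*)=1
  low: ids {3, 6, 9} → ROUND(AVG(age_days), 2)=35.33, COUNT(*)=3
  med: ids {2, 5, 8} → ROUND(AVG(age_days), 2)=25.33, COUNT(*)=3
  urgent: ids {1, 7} → ROUND(AVG(age_days), 2)=9.5, COUNT(*)=2

high | 31 | 1 ; low | 35.33 | 3 ; med | 25.33 | 3 ; urgent | 9.5 | 2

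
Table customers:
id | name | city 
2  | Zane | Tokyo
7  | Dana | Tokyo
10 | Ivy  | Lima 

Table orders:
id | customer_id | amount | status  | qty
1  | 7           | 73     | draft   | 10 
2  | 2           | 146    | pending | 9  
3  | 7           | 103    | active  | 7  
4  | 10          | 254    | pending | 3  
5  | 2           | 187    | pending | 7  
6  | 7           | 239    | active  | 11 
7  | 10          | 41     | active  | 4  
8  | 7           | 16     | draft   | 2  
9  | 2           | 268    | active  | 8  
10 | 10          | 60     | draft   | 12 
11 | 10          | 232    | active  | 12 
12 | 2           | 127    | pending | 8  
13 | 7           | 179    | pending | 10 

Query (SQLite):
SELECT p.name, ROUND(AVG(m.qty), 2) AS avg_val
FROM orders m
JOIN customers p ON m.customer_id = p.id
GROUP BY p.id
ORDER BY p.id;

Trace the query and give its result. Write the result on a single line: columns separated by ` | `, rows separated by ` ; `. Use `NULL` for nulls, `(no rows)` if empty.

Zane | 8 ; Dana | 8 ; Ivy | 7.75

Join each orders row to its customers via customer_id.
Group joined rows by customers.id; compute ROUND(AVG(m.qty), 2) per group.
  2: ids {2, 5, 9, 12} → ROUND(AVG(m.qty), 2)=8
  7: ids {1, 3, 6, 8, 13} → ROUND(AVG(m.qty), 2)=8
  10: ids {4, 7, 10, 11} → ROUND(AVG(m.qty), 2)=7.75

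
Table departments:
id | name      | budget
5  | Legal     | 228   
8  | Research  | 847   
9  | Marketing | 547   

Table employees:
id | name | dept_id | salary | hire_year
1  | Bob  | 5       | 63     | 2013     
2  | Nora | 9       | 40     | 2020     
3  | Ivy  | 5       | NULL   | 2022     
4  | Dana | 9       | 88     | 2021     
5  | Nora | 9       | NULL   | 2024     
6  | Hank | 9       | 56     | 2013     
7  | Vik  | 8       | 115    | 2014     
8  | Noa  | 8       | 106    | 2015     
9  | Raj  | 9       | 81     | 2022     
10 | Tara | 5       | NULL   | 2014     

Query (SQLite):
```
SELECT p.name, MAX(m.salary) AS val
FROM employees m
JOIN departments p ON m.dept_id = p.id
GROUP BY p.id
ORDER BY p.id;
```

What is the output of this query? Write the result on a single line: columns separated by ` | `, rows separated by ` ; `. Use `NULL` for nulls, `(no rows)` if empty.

Legal | 63 ; Research | 115 ; Marketing | 88

Join each employees row to its departments via dept_id.
Group joined rows by departments.id; compute MAX(m.salary) per group.
  5: ids {1, 3, 10} → MAX(m.salary)=63
  8: ids {7, 8} → MAX(m.salary)=115
  9: ids {2, 4, 5, 6, 9} → MAX(m.salary)=88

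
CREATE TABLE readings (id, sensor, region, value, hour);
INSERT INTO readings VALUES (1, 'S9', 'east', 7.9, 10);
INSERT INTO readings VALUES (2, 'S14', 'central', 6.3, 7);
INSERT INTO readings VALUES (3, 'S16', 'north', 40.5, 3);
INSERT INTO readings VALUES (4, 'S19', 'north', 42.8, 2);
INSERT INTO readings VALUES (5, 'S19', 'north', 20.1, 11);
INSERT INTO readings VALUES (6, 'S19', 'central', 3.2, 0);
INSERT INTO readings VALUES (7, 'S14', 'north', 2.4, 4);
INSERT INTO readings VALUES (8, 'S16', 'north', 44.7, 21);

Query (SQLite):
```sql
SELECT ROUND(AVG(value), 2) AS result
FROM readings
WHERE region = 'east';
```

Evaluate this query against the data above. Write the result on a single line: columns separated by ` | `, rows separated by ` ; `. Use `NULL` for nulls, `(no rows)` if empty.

7.9

Rows where region='east' → value values: [7.9].
AVG = 7.9 / 1 (rounded to 2 dp).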